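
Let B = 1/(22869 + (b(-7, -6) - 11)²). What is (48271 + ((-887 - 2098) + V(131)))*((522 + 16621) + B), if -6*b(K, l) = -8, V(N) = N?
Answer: 160903650758475/206662 ≈ 7.7858e+8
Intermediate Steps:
b(K, l) = 4/3 (b(K, l) = -⅙*(-8) = 4/3)
B = 9/206662 (B = 1/(22869 + (4/3 - 11)²) = 1/(22869 + (-29/3)²) = 1/(22869 + 841/9) = 1/(206662/9) = 9/206662 ≈ 4.3549e-5)
(48271 + ((-887 - 2098) + V(131)))*((522 + 16621) + B) = (48271 + ((-887 - 2098) + 131))*((522 + 16621) + 9/206662) = (48271 + (-2985 + 131))*(17143 + 9/206662) = (48271 - 2854)*(3542806675/206662) = 45417*(3542806675/206662) = 160903650758475/206662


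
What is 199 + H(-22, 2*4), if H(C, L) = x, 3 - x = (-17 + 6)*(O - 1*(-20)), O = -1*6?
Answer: 356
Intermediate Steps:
O = -6
x = 157 (x = 3 - (-17 + 6)*(-6 - 1*(-20)) = 3 - (-11)*(-6 + 20) = 3 - (-11)*14 = 3 - 1*(-154) = 3 + 154 = 157)
H(C, L) = 157
199 + H(-22, 2*4) = 199 + 157 = 356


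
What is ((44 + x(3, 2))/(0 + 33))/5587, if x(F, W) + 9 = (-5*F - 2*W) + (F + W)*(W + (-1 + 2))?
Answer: 31/184371 ≈ 0.00016814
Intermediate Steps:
x(F, W) = -9 - 5*F - 2*W + (1 + W)*(F + W) (x(F, W) = -9 + ((-5*F - 2*W) + (F + W)*(W + (-1 + 2))) = -9 + ((-5*F - 2*W) + (F + W)*(W + 1)) = -9 + ((-5*F - 2*W) + (F + W)*(1 + W)) = -9 + ((-5*F - 2*W) + (1 + W)*(F + W)) = -9 + (-5*F - 2*W + (1 + W)*(F + W)) = -9 - 5*F - 2*W + (1 + W)*(F + W))
((44 + x(3, 2))/(0 + 33))/5587 = ((44 + (-9 + 2² - 1*2 - 4*3 + 3*2))/(0 + 33))/5587 = ((44 + (-9 + 4 - 2 - 12 + 6))/33)*(1/5587) = ((44 - 13)/33)*(1/5587) = ((1/33)*31)*(1/5587) = (31/33)*(1/5587) = 31/184371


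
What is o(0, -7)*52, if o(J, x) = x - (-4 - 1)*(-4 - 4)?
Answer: -2444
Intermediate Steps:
o(J, x) = -40 + x (o(J, x) = x - (-5)*(-8) = x - 1*40 = x - 40 = -40 + x)
o(0, -7)*52 = (-40 - 7)*52 = -47*52 = -2444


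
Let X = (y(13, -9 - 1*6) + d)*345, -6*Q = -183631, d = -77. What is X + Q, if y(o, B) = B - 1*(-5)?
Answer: 3541/6 ≈ 590.17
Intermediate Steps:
y(o, B) = 5 + B (y(o, B) = B + 5 = 5 + B)
Q = 183631/6 (Q = -⅙*(-183631) = 183631/6 ≈ 30605.)
X = -30015 (X = ((5 + (-9 - 1*6)) - 77)*345 = ((5 + (-9 - 6)) - 77)*345 = ((5 - 15) - 77)*345 = (-10 - 77)*345 = -87*345 = -30015)
X + Q = -30015 + 183631/6 = 3541/6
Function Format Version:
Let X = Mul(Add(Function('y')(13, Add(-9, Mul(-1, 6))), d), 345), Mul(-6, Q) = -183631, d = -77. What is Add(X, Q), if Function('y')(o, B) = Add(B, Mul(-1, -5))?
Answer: Rational(3541, 6) ≈ 590.17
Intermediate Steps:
Function('y')(o, B) = Add(5, B) (Function('y')(o, B) = Add(B, 5) = Add(5, B))
Q = Rational(183631, 6) (Q = Mul(Rational(-1, 6), -183631) = Rational(183631, 6) ≈ 30605.)
X = -30015 (X = Mul(Add(Add(5, Add(-9, Mul(-1, 6))), -77), 345) = Mul(Add(Add(5, Add(-9, -6)), -77), 345) = Mul(Add(Add(5, -15), -77), 345) = Mul(Add(-10, -77), 345) = Mul(-87, 345) = -30015)
Add(X, Q) = Add(-30015, Rational(183631, 6)) = Rational(3541, 6)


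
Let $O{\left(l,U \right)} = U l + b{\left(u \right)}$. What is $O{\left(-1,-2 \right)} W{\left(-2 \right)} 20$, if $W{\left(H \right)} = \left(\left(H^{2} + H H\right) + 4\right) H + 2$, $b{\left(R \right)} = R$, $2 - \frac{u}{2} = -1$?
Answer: $-3520$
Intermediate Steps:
$u = 6$ ($u = 4 - -2 = 4 + 2 = 6$)
$O{\left(l,U \right)} = 6 + U l$ ($O{\left(l,U \right)} = U l + 6 = 6 + U l$)
$W{\left(H \right)} = 2 + H \left(4 + 2 H^{2}\right)$ ($W{\left(H \right)} = \left(\left(H^{2} + H^{2}\right) + 4\right) H + 2 = \left(2 H^{2} + 4\right) H + 2 = \left(4 + 2 H^{2}\right) H + 2 = H \left(4 + 2 H^{2}\right) + 2 = 2 + H \left(4 + 2 H^{2}\right)$)
$O{\left(-1,-2 \right)} W{\left(-2 \right)} 20 = \left(6 - -2\right) \left(2 + 2 \left(-2\right)^{3} + 4 \left(-2\right)\right) 20 = \left(6 + 2\right) \left(2 + 2 \left(-8\right) - 8\right) 20 = 8 \left(2 - 16 - 8\right) 20 = 8 \left(-22\right) 20 = \left(-176\right) 20 = -3520$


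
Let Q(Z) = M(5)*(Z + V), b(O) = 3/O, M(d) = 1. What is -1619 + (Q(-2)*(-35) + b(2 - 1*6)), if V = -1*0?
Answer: -6199/4 ≈ -1549.8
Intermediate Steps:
V = 0
Q(Z) = Z (Q(Z) = 1*(Z + 0) = 1*Z = Z)
-1619 + (Q(-2)*(-35) + b(2 - 1*6)) = -1619 + (-2*(-35) + 3/(2 - 1*6)) = -1619 + (70 + 3/(2 - 6)) = -1619 + (70 + 3/(-4)) = -1619 + (70 + 3*(-¼)) = -1619 + (70 - ¾) = -1619 + 277/4 = -6199/4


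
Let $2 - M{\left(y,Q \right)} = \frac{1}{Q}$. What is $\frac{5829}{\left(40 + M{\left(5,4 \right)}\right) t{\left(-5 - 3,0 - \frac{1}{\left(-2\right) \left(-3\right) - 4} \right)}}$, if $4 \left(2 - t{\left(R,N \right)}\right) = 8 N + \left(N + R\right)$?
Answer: $\frac{186528}{6847} \approx 27.242$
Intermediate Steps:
$M{\left(y,Q \right)} = 2 - \frac{1}{Q}$
$t{\left(R,N \right)} = 2 - \frac{9 N}{4} - \frac{R}{4}$ ($t{\left(R,N \right)} = 2 - \frac{8 N + \left(N + R\right)}{4} = 2 - \frac{R + 9 N}{4} = 2 - \left(\frac{R}{4} + \frac{9 N}{4}\right) = 2 - \frac{9 N}{4} - \frac{R}{4}$)
$\frac{5829}{\left(40 + M{\left(5,4 \right)}\right) t{\left(-5 - 3,0 - \frac{1}{\left(-2\right) \left(-3\right) - 4} \right)}} = \frac{5829}{\left(40 + \left(2 - \frac{1}{4}\right)\right) \left(2 - \frac{9 \left(0 - \frac{1}{\left(-2\right) \left(-3\right) - 4}\right)}{4} - \frac{-5 - 3}{4}\right)} = \frac{5829}{\left(40 + \left(2 - \frac{1}{4}\right)\right) \left(2 - \frac{9 \left(0 - \frac{1}{6 - 4}\right)}{4} - \frac{-5 - 3}{4}\right)} = \frac{5829}{\left(40 + \left(2 - \frac{1}{4}\right)\right) \left(2 - \frac{9 \left(0 - \frac{1}{2}\right)}{4} - -2\right)} = \frac{5829}{\left(40 + \frac{7}{4}\right) \left(2 - \frac{9 \left(0 - \frac{1}{2}\right)}{4} + 2\right)} = \frac{5829}{\frac{167}{4} \left(2 - \frac{9 \left(0 - \frac{1}{2}\right)}{4} + 2\right)} = \frac{5829}{\frac{167}{4} \left(2 - - \frac{9}{8} + 2\right)} = \frac{5829}{\frac{167}{4} \left(2 + \frac{9}{8} + 2\right)} = \frac{5829}{\frac{167}{4} \cdot \frac{41}{8}} = \frac{5829}{\frac{6847}{32}} = 5829 \cdot \frac{32}{6847} = \frac{186528}{6847}$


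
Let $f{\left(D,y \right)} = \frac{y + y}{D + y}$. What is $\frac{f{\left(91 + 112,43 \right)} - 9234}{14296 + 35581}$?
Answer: $- \frac{1135739}{6134871} \approx -0.18513$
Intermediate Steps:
$f{\left(D,y \right)} = \frac{2 y}{D + y}$
$\frac{f{\left(91 + 112,43 \right)} - 9234}{14296 + 35581} = \frac{2 \cdot 43 \frac{1}{\left(91 + 112\right) + 43} - 9234}{14296 + 35581} = \frac{2 \cdot 43 \frac{1}{203 + 43} - 9234}{49877} = \left(2 \cdot 43 \cdot \frac{1}{246} - 9234\right) \frac{1}{49877} = \left(\frac{43}{123} - 9234\right) \frac{1}{49877} = \left(- \frac{1135739}{123}\right) \frac{1}{49877} = - \frac{1135739}{6134871}$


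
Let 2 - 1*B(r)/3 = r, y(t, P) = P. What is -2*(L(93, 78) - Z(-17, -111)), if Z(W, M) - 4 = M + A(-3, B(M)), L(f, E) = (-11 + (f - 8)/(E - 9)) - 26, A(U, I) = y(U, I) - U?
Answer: 37366/69 ≈ 541.54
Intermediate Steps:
B(r) = 6 - 3*r
A(U, I) = I - U
L(f, E) = -37 + (-8 + f)/(-9 + E) (L(f, E) = (-11 + (-8 + f)/(-9 + E)) - 26 = -37 + (-8 + f)/(-9 + E))
Z(W, M) = 13 - 2*M (Z(W, M) = 4 + (M + ((6 - 3*M) - 1*(-3))) = 4 + (M + ((6 - 3*M) + 3)) = 4 + (M + (9 - 3*M)) = 4 + (9 - 2*M) = 13 - 2*M)
-2*(L(93, 78) - Z(-17, -111)) = -2*((325 + 93 - 37*78)/(-9 + 78) - (13 - 2*(-111))) = -2*((325 + 93 - 2886)/69 - (13 + 222)) = -2*((1/69)*(-2468) - 1*235) = -2*(-2468/69 - 235) = -2*(-18683/69) = 37366/69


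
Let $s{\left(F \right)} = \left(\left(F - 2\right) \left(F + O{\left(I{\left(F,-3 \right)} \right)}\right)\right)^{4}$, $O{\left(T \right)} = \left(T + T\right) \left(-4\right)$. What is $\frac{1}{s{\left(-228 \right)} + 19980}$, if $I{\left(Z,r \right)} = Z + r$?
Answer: $\frac{1}{19273979922177600019980} \approx 5.1883 \cdot 10^{-23}$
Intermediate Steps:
$O{\left(T \right)} = - 8 T$ ($O{\left(T \right)} = 2 T \left(-4\right) = - 8 T$)
$s{\left(F \right)} = \left(-2 + F\right)^{4} \left(24 - 7 F\right)^{4}$ ($s{\left(F \right)} = \left(\left(F - 2\right) \left(F - 8 \left(F - 3\right)\right)\right)^{4} = \left(\left(-2 + F\right) \left(F - 8 \left(-3 + F\right)\right)\right)^{4} = \left(\left(-2 + F\right) \left(F - \left(-24 + 8 F\right)\right)\right)^{4} = \left(\left(-2 + F\right) \left(24 - 7 F\right)\right)^{4} = \left(-2 + F\right)^{4} \left(24 - 7 F\right)^{4}$)
$\frac{1}{s{\left(-228 \right)} + 19980} = \frac{1}{\left(-2 - 228\right)^{4} \left(24 - -1596\right)^{4} + 19980} = \frac{1}{\left(-230\right)^{4} \left(24 + 1596\right)^{4} + 19980} = \frac{1}{2798410000 \cdot 1620^{4} + 19980} = \frac{1}{2798410000 \cdot 6887475360000 + 19980} = \frac{1}{19273979922177600000000 + 19980} = \frac{1}{19273979922177600019980}$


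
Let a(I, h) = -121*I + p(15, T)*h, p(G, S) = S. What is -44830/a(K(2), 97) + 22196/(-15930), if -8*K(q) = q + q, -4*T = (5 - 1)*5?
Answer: 234906566/2254095 ≈ 104.21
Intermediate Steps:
T = -5 (T = -(5 - 1)*5/4 = -5 ≈ -5.0000)
K(q) = -q/4 (K(q) = -(q + q)/8 = -q/4)
a(I, h) = -121*I - 5*h
-44830/a(K(2), 97) + 22196/(-15930) = -44830/(-(-121)*2/4 - 5*97) + 22196/(-15930) = -44830/(-121*(-½) - 485) + 22196*(-1/15930) = -44830/(121/2 - 485) - 11098/7965 = -44830/(-849/2) - 11098/7965 = -44830*(-2/849) - 11098/7965 = 89660/849 - 11098/7965 = 234906566/2254095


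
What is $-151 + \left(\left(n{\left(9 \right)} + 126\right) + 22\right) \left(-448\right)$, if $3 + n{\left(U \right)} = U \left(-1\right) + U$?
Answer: $-65111$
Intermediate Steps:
$n{\left(U \right)} = -3$ ($n{\left(U \right)} = -3 + \left(U \left(-1\right) + U\right) = -3 + \left(- U + U\right) = -3 + 0 = -3$)
$-151 + \left(\left(n{\left(9 \right)} + 126\right) + 22\right) \left(-448\right) = -151 + \left(\left(-3 + 126\right) + 22\right) \left(-448\right) = -151 + \left(123 + 22\right) \left(-448\right) = -151 + 145 \left(-448\right) = -151 - 64960 = -65111$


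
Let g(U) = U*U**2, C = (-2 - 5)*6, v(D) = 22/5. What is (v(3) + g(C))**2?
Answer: 137209494724/25 ≈ 5.4884e+9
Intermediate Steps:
v(D) = 22/5 (v(D) = 22*(1/5) = 22/5)
C = -42 (C = -7*6 = -42)
g(U) = U**3
(v(3) + g(C))**2 = (22/5 + (-42)**3)**2 = (22/5 - 74088)**2 = (-370418/5)**2 = 137209494724/25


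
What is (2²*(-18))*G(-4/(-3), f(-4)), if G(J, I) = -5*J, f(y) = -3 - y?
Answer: 480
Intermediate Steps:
(2²*(-18))*G(-4/(-3), f(-4)) = (2²*(-18))*(-(-20)/(-3)) = (4*(-18))*(-(-20)*(-1)/3) = -(-360)*4/3 = -72*(-20/3) = 480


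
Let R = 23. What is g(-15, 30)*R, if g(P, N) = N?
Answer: 690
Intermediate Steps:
g(-15, 30)*R = 30*23 = 690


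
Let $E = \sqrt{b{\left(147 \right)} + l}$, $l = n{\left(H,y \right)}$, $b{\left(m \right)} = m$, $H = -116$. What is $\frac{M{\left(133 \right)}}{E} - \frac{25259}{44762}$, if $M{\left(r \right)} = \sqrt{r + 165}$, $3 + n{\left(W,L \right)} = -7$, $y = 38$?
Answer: $- \frac{25259}{44762} + \frac{\sqrt{40826}}{137} \approx 0.91055$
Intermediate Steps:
$n{\left(W,L \right)} = -10$ ($n{\left(W,L \right)} = -3 - 7 = -10$)
$l = -10$
$E = \sqrt{137}$ ($E = \sqrt{147 - 10} = \sqrt{137} \approx 11.705$)
$M{\left(r \right)} = \sqrt{165 + r}$
$\frac{M{\left(133 \right)}}{E} - \frac{25259}{44762} = \frac{\sqrt{165 + 133}}{\sqrt{137}} - \frac{25259}{44762} = \sqrt{298} \frac{\sqrt{137}}{137} - \frac{25259}{44762} = \frac{\sqrt{40826}}{137} - \frac{25259}{44762} = - \frac{25259}{44762} + \frac{\sqrt{40826}}{137}$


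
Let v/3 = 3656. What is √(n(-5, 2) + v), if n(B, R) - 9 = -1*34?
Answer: √10943 ≈ 104.61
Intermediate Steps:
n(B, R) = -25 (n(B, R) = 9 - 1*34 = 9 - 34 = -25)
v = 10968 (v = 3*3656 = 10968)
√(n(-5, 2) + v) = √(-25 + 10968) = √10943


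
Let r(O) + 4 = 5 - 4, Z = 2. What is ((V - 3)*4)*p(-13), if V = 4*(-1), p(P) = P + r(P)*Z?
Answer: 532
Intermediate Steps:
r(O) = -3 (r(O) = -4 + (5 - 4) = -4 + 1 = -3)
p(P) = -6 + P (p(P) = P - 3*2 = P - 6 = -6 + P)
V = -4
((V - 3)*4)*p(-13) = ((-4 - 3)*4)*(-6 - 13) = -7*4*(-19) = -28*(-19) = 532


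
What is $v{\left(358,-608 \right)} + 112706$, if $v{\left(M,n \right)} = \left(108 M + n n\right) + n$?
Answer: $520426$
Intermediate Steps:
$v{\left(M,n \right)} = n + n^{2} + 108 M$ ($v{\left(M,n \right)} = \left(108 M + n^{2}\right) + n = \left(n^{2} + 108 M\right) + n = n + n^{2} + 108 M$)
$v{\left(358,-608 \right)} + 112706 = \left(-608 + \left(-608\right)^{2} + 108 \cdot 358\right) + 112706 = \left(-608 + 369664 + 38664\right) + 112706 = 407720 + 112706 = 520426$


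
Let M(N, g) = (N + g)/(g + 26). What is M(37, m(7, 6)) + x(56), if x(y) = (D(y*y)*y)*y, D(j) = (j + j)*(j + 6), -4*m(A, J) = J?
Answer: 3028198670407/49 ≈ 6.1800e+10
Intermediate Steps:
m(A, J) = -J/4
M(N, g) = (N + g)/(26 + g)
D(j) = 2*j*(6 + j) (D(j) = (2*j)*(6 + j) = 2*j*(6 + j))
x(y) = 2*y⁴*(6 + y²) (x(y) = ((2*(y*y)*(6 + y*y))*y)*y = ((2*y²*(6 + y²))*y)*y = (2*y³*(6 + y²))*y = 2*y⁴*(6 + y²))
M(37, m(7, 6)) + x(56) = (37 - ¼*6)/(26 - ¼*6) + 2*56⁴*(6 + 56²) = (37 - 3/2)/(26 - 3/2) + 2*9834496*(6 + 3136) = (71/2)/(49/2) + 2*9834496*3142 = (2/49)*(71/2) + 61799972864 = 71/49 + 61799972864 = 3028198670407/49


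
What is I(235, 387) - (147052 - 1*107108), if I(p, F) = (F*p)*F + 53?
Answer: 35155824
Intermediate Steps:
I(p, F) = 53 + p*F**2 (I(p, F) = p*F**2 + 53 = 53 + p*F**2)
I(235, 387) - (147052 - 1*107108) = (53 + 235*387**2) - (147052 - 1*107108) = (53 + 235*149769) - (147052 - 107108) = (53 + 35195715) - 1*39944 = 35195768 - 39944 = 35155824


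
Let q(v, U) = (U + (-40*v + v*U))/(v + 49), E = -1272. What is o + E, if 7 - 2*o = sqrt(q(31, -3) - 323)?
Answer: -2537/2 - I*sqrt(33970)/20 ≈ -1268.5 - 9.2155*I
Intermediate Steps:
q(v, U) = (U - 40*v + U*v)/(49 + v) (q(v, U) = (U + (-40*v + U*v))/(49 + v) = (U - 40*v + U*v)/(49 + v))
o = 7/2 - I*sqrt(33970)/20 (o = 7/2 - sqrt((-3 - 40*31 - 3*31)/(49 + 31) - 323)/2 = 7/2 - sqrt((-3 - 1240 - 93)/80 - 323)/2 = 7/2 - sqrt((1/80)*(-1336) - 323)/2 = 7/2 - sqrt(-167/10 - 323)/2 = 7/2 - I*sqrt(33970)/20 ≈ 3.5 - 9.2155*I)
o + E = (7/2 - I*sqrt(33970)/20) - 1272 = -2537/2 - I*sqrt(33970)/20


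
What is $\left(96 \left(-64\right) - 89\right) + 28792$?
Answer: $22559$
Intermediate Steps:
$\left(96 \left(-64\right) - 89\right) + 28792 = \left(-6144 - 89\right) + 28792 = -6233 + 28792 = 22559$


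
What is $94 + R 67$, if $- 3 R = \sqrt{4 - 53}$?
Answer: $94 - \frac{469 i}{3} \approx 94.0 - 156.33 i$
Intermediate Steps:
$R = - \frac{7 i}{3}$ ($R = - \frac{\sqrt{4 - 53}}{3} = - \frac{\sqrt{-49}}{3} = - \frac{7 i}{3} \approx - 2.3333 i$)
$94 + R 67 = 94 + - \frac{7 i}{3} \cdot 67 = 94 - \frac{469 i}{3}$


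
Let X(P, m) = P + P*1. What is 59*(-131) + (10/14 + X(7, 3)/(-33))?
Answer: -1785332/231 ≈ -7728.7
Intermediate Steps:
X(P, m) = 2*P (X(P, m) = P + P = 2*P)
59*(-131) + (10/14 + X(7, 3)/(-33)) = 59*(-131) + (10/14 + (2*7)/(-33)) = -7729 + (10*(1/14) + 14*(-1/33)) = -7729 + (5/7 - 14/33) = -7729 + 67/231 = -1785332/231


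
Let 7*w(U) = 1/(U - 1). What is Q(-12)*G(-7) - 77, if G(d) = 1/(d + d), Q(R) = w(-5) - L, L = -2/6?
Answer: -45289/588 ≈ -77.022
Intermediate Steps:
w(U) = 1/(7*(-1 + U)) (w(U) = 1/(7*(U - 1)) = 1/(7*(-1 + U)))
L = -1/3 (L = -2*1/6 = -1/3 ≈ -0.33333)
Q(R) = 13/42 (Q(R) = 1/(7*(-1 - 5)) - 1*(-1/3) = (1/7)/(-6) + 1/3 = (1/7)*(-1/6) + 1/3 = -1/42 + 1/3 = 13/42)
G(d) = 1/(2*d)
Q(-12)*G(-7) - 77 = 13*((1/2)/(-7))/42 - 77 = 13*((1/2)*(-1/7))/42 - 77 = (13/42)*(-1/14) - 77 = -13/588 - 77 = -45289/588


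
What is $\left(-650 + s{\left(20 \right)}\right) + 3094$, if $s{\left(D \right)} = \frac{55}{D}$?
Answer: $\frac{9787}{4} \approx 2446.8$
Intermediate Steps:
$\left(-650 + s{\left(20 \right)}\right) + 3094 = \left(-650 + \frac{55}{20}\right) + 3094 = \left(-650 + 55 \cdot \frac{1}{20}\right) + 3094 = \left(-650 + \frac{11}{4}\right) + 3094 = - \frac{2589}{4} + 3094 = \frac{9787}{4}$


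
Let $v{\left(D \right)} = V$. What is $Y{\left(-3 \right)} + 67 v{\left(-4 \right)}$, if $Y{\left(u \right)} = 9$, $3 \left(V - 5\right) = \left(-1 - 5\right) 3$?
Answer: $-58$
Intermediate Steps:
$V = -1$ ($V = 5 + \frac{\left(-1 - 5\right) 3}{3} = 5 + \frac{\left(-6\right) 3}{3} = 5 + \frac{1}{3} \left(-18\right) = 5 - 6 = -1$)
$v{\left(D \right)} = -1$
$Y{\left(-3 \right)} + 67 v{\left(-4 \right)} = 9 + 67 \left(-1\right) = 9 - 67 = -58$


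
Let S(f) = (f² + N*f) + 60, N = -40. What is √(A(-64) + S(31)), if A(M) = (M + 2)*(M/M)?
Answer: I*√281 ≈ 16.763*I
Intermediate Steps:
S(f) = 60 + f² - 40*f (S(f) = (f² - 40*f) + 60 = 60 + f² - 40*f)
A(M) = 2 + M (A(M) = (2 + M)*1 = 2 + M)
√(A(-64) + S(31)) = √((2 - 64) + (60 + 31² - 40*31)) = √(-62 + (60 + 961 - 1240)) = √(-62 - 219) = √(-281) = I*√281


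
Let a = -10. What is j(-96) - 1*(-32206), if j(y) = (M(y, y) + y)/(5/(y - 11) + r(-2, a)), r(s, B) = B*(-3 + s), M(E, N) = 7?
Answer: 172131547/5345 ≈ 32204.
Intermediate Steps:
j(y) = (7 + y)/(50 + 5/(-11 + y)) (j(y) = (7 + y)/(5/(y - 11) - 10*(-3 - 2)) = (7 + y)/(5/(-11 + y) - 10*(-5)) = (7 + y)/(5/(-11 + y) + 50) = (7 + y)/(50 + 5/(-11 + y)))
j(-96) - 1*(-32206) = (-77 + (-96)² - 4*(-96))/(5*(-109 + 10*(-96))) - 1*(-32206) = (-77 + 9216 + 384)/(5*(-109 - 960)) + 32206 = (⅕)*9523/(-1069) + 32206 = (⅕)*(-1/1069)*9523 + 32206 = -9523/5345 + 32206 = 172131547/5345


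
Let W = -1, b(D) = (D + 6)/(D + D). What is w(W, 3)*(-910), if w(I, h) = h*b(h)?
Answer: -4095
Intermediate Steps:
b(D) = (6 + D)/(2*D) (b(D) = (6 + D)/((2*D)) = (6 + D)*(1/(2*D)) = (6 + D)/(2*D))
w(I, h) = 3 + h/2 (w(I, h) = h*((6 + h)/(2*h)) = 3 + h/2)
w(W, 3)*(-910) = (3 + (½)*3)*(-910) = (3 + 3/2)*(-910) = (9/2)*(-910) = -4095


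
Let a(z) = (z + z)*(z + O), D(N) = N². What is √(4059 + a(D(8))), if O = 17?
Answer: 3*√1603 ≈ 120.11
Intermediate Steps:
a(z) = 2*z*(17 + z) (a(z) = (z + z)*(z + 17) = (2*z)*(17 + z) = 2*z*(17 + z))
√(4059 + a(D(8))) = √(4059 + 2*8²*(17 + 8²)) = √(4059 + 2*64*(17 + 64)) = √(4059 + 2*64*81) = √(4059 + 10368) = √14427 = 3*√1603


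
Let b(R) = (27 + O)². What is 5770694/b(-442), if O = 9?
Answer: 2885347/648 ≈ 4452.7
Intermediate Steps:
b(R) = 1296 (b(R) = (27 + 9)² = 36² = 1296)
5770694/b(-442) = 5770694/1296 = 5770694*(1/1296) = 2885347/648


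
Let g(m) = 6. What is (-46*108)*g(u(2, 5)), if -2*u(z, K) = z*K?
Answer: -29808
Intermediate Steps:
u(z, K) = -K*z/2 (u(z, K) = -z*K/2 = -K*z/2)
(-46*108)*g(u(2, 5)) = -46*108*6 = -4968*6 = -29808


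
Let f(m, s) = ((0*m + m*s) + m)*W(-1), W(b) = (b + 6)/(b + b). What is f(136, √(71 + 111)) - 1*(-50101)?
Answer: 49761 - 340*√182 ≈ 45174.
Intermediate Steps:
W(b) = (6 + b)/(2*b) (W(b) = (6 + b)/((2*b)) = (6 + b)*(1/(2*b)) = (6 + b)/(2*b))
f(m, s) = -5*m/2 - 5*m*s/2 (f(m, s) = ((0*m + m*s) + m)*((½)*(6 - 1)/(-1)) = ((0 + m*s) + m)*((½)*(-1)*5) = (m*s + m)*(-5/2) = (m + m*s)*(-5/2) = -5*m/2 - 5*m*s/2)
f(136, √(71 + 111)) - 1*(-50101) = -5/2*136*(1 + √(71 + 111)) - 1*(-50101) = -5/2*136*(1 + √182) + 50101 = (-340 - 340*√182) + 50101 = 49761 - 340*√182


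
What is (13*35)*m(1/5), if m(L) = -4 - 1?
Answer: -2275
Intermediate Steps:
m(L) = -5
(13*35)*m(1/5) = (13*35)*(-5) = 455*(-5) = -2275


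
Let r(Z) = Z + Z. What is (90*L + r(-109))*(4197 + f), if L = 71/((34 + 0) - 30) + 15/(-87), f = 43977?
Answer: 1905546657/29 ≈ 6.5708e+7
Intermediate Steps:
r(Z) = 2*Z
L = 2039/116 (L = 71/(34 - 30) + 15*(-1/87) = 71/4 - 5/29 = 2039/116 ≈ 17.578)
(90*L + r(-109))*(4197 + f) = (90*(2039/116) + 2*(-109))*(4197 + 43977) = (91755/58 - 218)*48174 = (79111/58)*48174 = 1905546657/29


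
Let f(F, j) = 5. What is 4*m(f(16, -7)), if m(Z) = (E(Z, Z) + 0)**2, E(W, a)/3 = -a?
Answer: 900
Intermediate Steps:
E(W, a) = -3*a (E(W, a) = 3*(-a) = -3*a)
m(Z) = 9*Z**2 (m(Z) = (-3*Z + 0)**2 = (-3*Z)**2 = 9*Z**2)
4*m(f(16, -7)) = 4*(9*5**2) = 4*(9*25) = 4*225 = 900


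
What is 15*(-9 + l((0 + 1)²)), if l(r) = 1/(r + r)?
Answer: -255/2 ≈ -127.50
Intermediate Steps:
l(r) = 1/(2*r)
15*(-9 + l((0 + 1)²)) = 15*(-9 + 1/(2*((0 + 1)²))) = 15*(-9 + 1/(2*(1²))) = 15*(-9 + (½)/1) = 15*(-9 + (½)*1) = 15*(-9 + ½) = 15*(-17/2) = -255/2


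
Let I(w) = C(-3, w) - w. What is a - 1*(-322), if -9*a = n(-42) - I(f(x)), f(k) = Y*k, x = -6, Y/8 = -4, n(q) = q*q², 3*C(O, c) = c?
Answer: 76858/9 ≈ 8539.8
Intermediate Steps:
C(O, c) = c/3
n(q) = q³
Y = -32 (Y = 8*(-4) = -32)
f(k) = -32*k
I(w) = -2*w/3 (I(w) = w/3 - w = -2*w/3)
a = 73960/9 (a = -((-42)³ - (-2)*(-32*(-6))/3)/9 = -(-74088 - (-2)*192/3)/9 = -(-74088 - 1*(-128))/9 = -(-74088 + 128)/9 = -⅑*(-73960) = 73960/9 ≈ 8217.8)
a - 1*(-322) = 73960/9 - 1*(-322) = 73960/9 + 322 = 76858/9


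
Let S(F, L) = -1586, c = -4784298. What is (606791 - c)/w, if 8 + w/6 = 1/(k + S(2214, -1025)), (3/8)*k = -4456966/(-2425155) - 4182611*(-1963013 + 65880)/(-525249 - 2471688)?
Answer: -138355757364089240868149191/1231861776168819043617 ≈ -1.1231e+5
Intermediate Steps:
k = -51316045992243660328/7268036750235 (k = 8*(-4456966/(-2425155) - 4182611*(-1963013 + 65880)/(-525249 - 2471688))/3 = 8*(-4456966*(-1/2425155) - 4182611/((-2996937/(-1897133))))/3 = 8*(4456966/2425155 - 4182611/((-2996937*(-1/1897133))))/3 = 8*(4456966/2425155 - 4182611/2996937/1897133)/3 = 8*(4456966/2425155 - 4182611*1897133/2996937)/3 = 8*(4456966/2425155 - 7934969354263/2996937)/3 = (8/3)*(-6414505749030457541/2422678916745) = -51316045992243660328/7268036750235 ≈ -7.0605e+6)
w = -1231861776168819043617/25663786549264766519 (w = -48 + 6/(-51316045992243660328/7268036750235 - 1586) = -48 + 6/(-51327573098529533038/7268036750235) = -48 + 6*(-7268036750235/51327573098529533038) = -48 - 21804110250705/25663786549264766519 = -1231861776168819043617/25663786549264766519 ≈ -48.000)
(606791 - c)/w = (606791 - 1*(-4784298))/(-1231861776168819043617/25663786549264766519) = (606791 + 4784298)*(-25663786549264766519/1231861776168819043617) = 5391089*(-25663786549264766519/1231861776168819043617) = -138355757364089240868149191/1231861776168819043617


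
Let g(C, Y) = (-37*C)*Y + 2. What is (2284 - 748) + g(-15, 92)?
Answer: 52598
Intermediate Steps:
g(C, Y) = 2 - 37*C*Y (g(C, Y) = -37*C*Y + 2 = 2 - 37*C*Y)
(2284 - 748) + g(-15, 92) = (2284 - 748) + (2 - 37*(-15)*92) = 1536 + (2 + 51060) = 1536 + 51062 = 52598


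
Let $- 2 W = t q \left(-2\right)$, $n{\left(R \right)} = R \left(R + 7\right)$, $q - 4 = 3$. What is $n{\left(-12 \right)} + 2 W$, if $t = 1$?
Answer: $74$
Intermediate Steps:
$q = 7$ ($q = 4 + 3 = 7$)
$n{\left(R \right)} = R \left(7 + R\right)$
$W = 7$ ($W = - \frac{1 \cdot 7 \left(-2\right)}{2} = - \frac{7 \left(-2\right)}{2} = \left(- \frac{1}{2}\right) \left(-14\right) = 7$)
$n{\left(-12 \right)} + 2 W = - 12 \left(7 - 12\right) + 2 \cdot 7 = \left(-12\right) \left(-5\right) + 14 = 60 + 14 = 74$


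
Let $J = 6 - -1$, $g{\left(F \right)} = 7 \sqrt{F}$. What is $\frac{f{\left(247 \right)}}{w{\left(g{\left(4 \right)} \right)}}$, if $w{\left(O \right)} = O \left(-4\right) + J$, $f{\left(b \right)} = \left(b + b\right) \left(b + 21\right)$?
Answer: $- \frac{132392}{49} \approx -2701.9$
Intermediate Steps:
$J = 7$ ($J = 6 + 1 = 7$)
$f{\left(b \right)} = 2 b \left(21 + b\right)$
$w{\left(O \right)} = 7 - 4 O$ ($w{\left(O \right)} = O \left(-4\right) + 7 = - 4 O + 7 = 7 - 4 O$)
$\frac{f{\left(247 \right)}}{w{\left(g{\left(4 \right)} \right)}} = \frac{2 \cdot 247 \left(21 + 247\right)}{7 - 4 \cdot 7 \sqrt{4}} = \frac{2 \cdot 247 \cdot 268}{7 - 4 \cdot 7 \cdot 2} = \frac{132392}{7 - 56} = \frac{132392}{-49} = 132392 \left(- \frac{1}{49}\right) = - \frac{132392}{49}$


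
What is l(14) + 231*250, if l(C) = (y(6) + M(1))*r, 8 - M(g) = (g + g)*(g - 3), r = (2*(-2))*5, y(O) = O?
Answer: 57390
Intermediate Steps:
r = -20 (r = -4*5 = -20)
M(g) = 8 - 2*g*(-3 + g) (M(g) = 8 - (g + g)*(g - 3) = 8 - 2*g*(-3 + g))
l(C) = -360 (l(C) = (6 + (8 - 2*1² + 6*1))*(-20) = (6 + (8 - 2*1 + 6))*(-20) = (6 + (8 - 2 + 6))*(-20) = (6 + 12)*(-20) = 18*(-20) = -360)
l(14) + 231*250 = -360 + 231*250 = -360 + 57750 = 57390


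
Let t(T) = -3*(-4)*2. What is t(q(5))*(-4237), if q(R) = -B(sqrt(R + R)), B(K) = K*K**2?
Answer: -101688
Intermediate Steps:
B(K) = K**3
q(R) = -2*sqrt(2)*R**(3/2) (q(R) = -(sqrt(R + R))**3 = -(sqrt(2*R))**3 = -(sqrt(2)*sqrt(R))**3 = -2*sqrt(2)*R**(3/2))
t(T) = 24 (t(T) = 12*2 = 24)
t(q(5))*(-4237) = 24*(-4237) = -101688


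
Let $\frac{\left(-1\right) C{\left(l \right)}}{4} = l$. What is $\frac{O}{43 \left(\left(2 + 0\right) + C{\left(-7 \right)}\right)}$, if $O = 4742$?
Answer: $\frac{2371}{645} \approx 3.676$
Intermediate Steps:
$C{\left(l \right)} = - 4 l$
$\frac{O}{43 \left(\left(2 + 0\right) + C{\left(-7 \right)}\right)} = \frac{4742}{43 \left(\left(2 + 0\right) - -28\right)} = \frac{4742}{43 \left(2 + 28\right)} = \frac{4742}{43 \cdot 30} = \frac{4742}{1290} = 4742 \cdot \frac{1}{1290} = \frac{2371}{645}$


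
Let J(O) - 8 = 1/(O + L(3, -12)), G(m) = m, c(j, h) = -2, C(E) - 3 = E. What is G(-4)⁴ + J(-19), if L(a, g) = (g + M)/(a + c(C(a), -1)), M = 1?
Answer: 7919/30 ≈ 263.97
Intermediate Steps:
C(E) = 3 + E
L(a, g) = (1 + g)/(-2 + a) (L(a, g) = (g + 1)/(a - 2) = (1 + g)/(-2 + a))
J(O) = 8 + 1/(-11 + O) (J(O) = 8 + 1/(O + (1 - 12)/(-2 + 3)) = 8 + 1/(O - 11/1) = 8 + 1/(O + 1*(-11)) = 8 + 1/(O - 11) = 8 + 1/(-11 + O))
G(-4)⁴ + J(-19) = (-4)⁴ + (-87 + 8*(-19))/(-11 - 19) = 256 + (-87 - 152)/(-30) = 256 - 1/30*(-239) = 256 + 239/30 = 7919/30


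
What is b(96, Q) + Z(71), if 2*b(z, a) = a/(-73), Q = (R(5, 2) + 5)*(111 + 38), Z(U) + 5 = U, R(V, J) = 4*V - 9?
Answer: 3626/73 ≈ 49.671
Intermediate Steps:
R(V, J) = -9 + 4*V
Z(U) = -5 + U
Q = 2384 (Q = ((-9 + 4*5) + 5)*(111 + 38) = ((-9 + 20) + 5)*149 = (11 + 5)*149 = 16*149 = 2384)
b(z, a) = -a/146 (b(z, a) = (a/(-73))/2 = (-a/73)/2 = -a/146)
b(96, Q) + Z(71) = -1/146*2384 + (-5 + 71) = -1192/73 + 66 = 3626/73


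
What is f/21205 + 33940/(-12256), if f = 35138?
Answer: -72261593/64972120 ≈ -1.1122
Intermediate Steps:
f/21205 + 33940/(-12256) = 35138/21205 + 33940/(-12256) = 35138*(1/21205) + 33940*(-1/12256) = 35138/21205 - 8485/3064 = -72261593/64972120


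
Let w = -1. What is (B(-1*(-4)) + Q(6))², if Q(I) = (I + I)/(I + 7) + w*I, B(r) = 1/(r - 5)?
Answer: 6241/169 ≈ 36.929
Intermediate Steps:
B(r) = 1/(-5 + r)
Q(I) = -I + 2*I/(7 + I) (Q(I) = (I + I)/(I + 7) - I = (2*I)/(7 + I) - I = 2*I/(7 + I) - I = -I + 2*I/(7 + I))
(B(-1*(-4)) + Q(6))² = (1/(-5 - 1*(-4)) + 6*(-5 - 1*6)/(7 + 6))² = (1/(-5 + 4) + 6*(-5 - 6)/13)² = (1/(-1) + 6*(1/13)*(-11))² = (-1 - 66/13)² = (-79/13)² = 6241/169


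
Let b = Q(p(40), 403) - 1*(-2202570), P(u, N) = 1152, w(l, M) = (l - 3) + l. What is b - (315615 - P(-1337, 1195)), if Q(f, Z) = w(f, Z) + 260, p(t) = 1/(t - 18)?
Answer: 20772005/11 ≈ 1.8884e+6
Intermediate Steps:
w(l, M) = -3 + 2*l (w(l, M) = (-3 + l) + l = -3 + 2*l)
p(t) = 1/(-18 + t)
Q(f, Z) = 257 + 2*f (Q(f, Z) = (-3 + 2*f) + 260 = 257 + 2*f)
b = 24231098/11 (b = (257 + 2/(-18 + 40)) - 1*(-2202570) = (257 + 2/22) + 2202570 = (257 + 2*(1/22)) + 2202570 = (257 + 1/11) + 2202570 = 2828/11 + 2202570 = 24231098/11 ≈ 2.2028e+6)
b - (315615 - P(-1337, 1195)) = 24231098/11 - (315615 - 1*1152) = 24231098/11 - (315615 - 1152) = 24231098/11 - 1*314463 = 24231098/11 - 314463 = 20772005/11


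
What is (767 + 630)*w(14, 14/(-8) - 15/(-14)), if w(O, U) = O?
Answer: 19558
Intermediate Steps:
(767 + 630)*w(14, 14/(-8) - 15/(-14)) = (767 + 630)*14 = 1397*14 = 19558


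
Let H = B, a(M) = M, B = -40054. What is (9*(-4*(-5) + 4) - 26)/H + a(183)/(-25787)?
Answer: -6114706/516436249 ≈ -0.011840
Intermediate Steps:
H = -40054
(9*(-4*(-5) + 4) - 26)/H + a(183)/(-25787) = (9*(-4*(-5) + 4) - 26)/(-40054) + 183/(-25787) = (9*(20 + 4) - 26)*(-1/40054) + 183*(-1/25787) = (9*24 - 26)*(-1/40054) - 183/25787 = (216 - 26)*(-1/40054) - 183/25787 = 190*(-1/40054) - 183/25787 = -95/20027 - 183/25787 = -6114706/516436249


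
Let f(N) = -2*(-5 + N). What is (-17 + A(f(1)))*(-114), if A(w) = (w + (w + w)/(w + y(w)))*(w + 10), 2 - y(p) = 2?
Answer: -18582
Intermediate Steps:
y(p) = 0 (y(p) = 2 - 1*2 = 2 - 2 = 0)
f(N) = 10 - 2*N
A(w) = (2 + w)*(10 + w) (A(w) = (w + (w + w)/(w + 0))*(w + 10) = (w + (2*w)/w)*(10 + w) = (w + 2)*(10 + w) = (2 + w)*(10 + w))
(-17 + A(f(1)))*(-114) = (-17 + (20 + (10 - 2*1)**2 + 12*(10 - 2*1)))*(-114) = (-17 + (20 + (10 - 2)**2 + 12*(10 - 2)))*(-114) = (-17 + (20 + 8**2 + 12*8))*(-114) = (-17 + (20 + 64 + 96))*(-114) = (-17 + 180)*(-114) = 163*(-114) = -18582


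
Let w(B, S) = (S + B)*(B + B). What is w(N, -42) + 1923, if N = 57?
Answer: 3633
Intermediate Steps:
w(B, S) = 2*B*(B + S) (w(B, S) = (B + S)*(2*B) = 2*B*(B + S))
w(N, -42) + 1923 = 2*57*(57 - 42) + 1923 = 2*57*15 + 1923 = 1710 + 1923 = 3633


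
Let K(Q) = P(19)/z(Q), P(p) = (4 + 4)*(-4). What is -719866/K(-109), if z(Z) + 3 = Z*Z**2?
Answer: -58265594107/2 ≈ -2.9133e+10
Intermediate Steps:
z(Z) = -3 + Z**3 (z(Z) = -3 + Z*Z**2 = -3 + Z**3)
P(p) = -32 (P(p) = 8*(-4) = -32)
K(Q) = -32/(-3 + Q**3)
-719866/K(-109) = -719866/((-32/(-3 + (-109)**3))) = -719866/((-32/(-3 - 1295029))) = -719866/((-32/(-1295032))) = -719866/((-32*(-1/1295032))) = -719866/4/161879 = -719866*161879/4 = -58265594107/2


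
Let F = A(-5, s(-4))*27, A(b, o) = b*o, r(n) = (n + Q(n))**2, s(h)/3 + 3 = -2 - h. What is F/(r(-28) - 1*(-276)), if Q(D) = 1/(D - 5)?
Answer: 441045/1156189 ≈ 0.38146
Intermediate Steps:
Q(D) = 1/(-5 + D)
s(h) = -15 - 3*h (s(h) = -9 + 3*(-2 - h) = -9 + (-6 - 3*h) = -15 - 3*h)
r(n) = (n + 1/(-5 + n))**2
F = 405 (F = -5*(-15 - 3*(-4))*27 = -5*(-15 + 12)*27 = -5*(-3)*27 = 15*27 = 405)
F/(r(-28) - 1*(-276)) = 405/((-28 + 1/(-5 - 28))**2 - 1*(-276)) = 405/((-28 + 1/(-33))**2 + 276) = 405/((-28 - 1/33)**2 + 276) = 405/((-925/33)**2 + 276) = 405/(855625/1089 + 276) = 405/(1156189/1089) = 405*(1089/1156189) = 441045/1156189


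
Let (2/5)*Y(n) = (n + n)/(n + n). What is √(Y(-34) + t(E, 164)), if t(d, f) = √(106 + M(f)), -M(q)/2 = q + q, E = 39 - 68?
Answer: √(10 + 20*I*√22)/2 ≈ 3.6114 + 3.2469*I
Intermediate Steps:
E = -29
M(q) = -4*q (M(q) = -2*(q + q) = -4*q)
Y(n) = 5/2 (Y(n) = 5*((n + n)/(n + n))/2 = 5*((2*n)/((2*n)))/2 = 5*((2*n)*(1/(2*n)))/2 = (5/2)*1 = 5/2)
t(d, f) = √(106 - 4*f)
√(Y(-34) + t(E, 164)) = √(5/2 + √(106 - 4*164)) = √(5/2 + √(106 - 656)) = √(5/2 + √(-550)) = √(5/2 + 5*I*√22)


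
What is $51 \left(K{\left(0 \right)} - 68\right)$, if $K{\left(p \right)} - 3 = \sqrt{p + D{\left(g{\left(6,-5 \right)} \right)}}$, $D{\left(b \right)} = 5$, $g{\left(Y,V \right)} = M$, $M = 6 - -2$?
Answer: $-3315 + 51 \sqrt{5} \approx -3201.0$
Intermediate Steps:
$M = 8$ ($M = 6 + 2 = 8$)
$g{\left(Y,V \right)} = 8$
$K{\left(p \right)} = 3 + \sqrt{5 + p}$ ($K{\left(p \right)} = 3 + \sqrt{p + 5} = 3 + \sqrt{5 + p}$)
$51 \left(K{\left(0 \right)} - 68\right) = 51 \left(\left(3 + \sqrt{5 + 0}\right) - 68\right) = 51 \left(\left(3 + \sqrt{5}\right) - 68\right) = 51 \left(-65 + \sqrt{5}\right) = -3315 + 51 \sqrt{5}$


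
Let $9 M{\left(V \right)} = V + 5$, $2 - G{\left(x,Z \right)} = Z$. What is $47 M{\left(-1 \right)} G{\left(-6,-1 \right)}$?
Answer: $\frac{188}{3} \approx 62.667$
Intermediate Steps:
$G{\left(x,Z \right)} = 2 - Z$
$M{\left(V \right)} = \frac{5}{9} + \frac{V}{9}$ ($M{\left(V \right)} = \frac{V + 5}{9} = \frac{5 + V}{9} = \frac{5}{9} + \frac{V}{9}$)
$47 M{\left(-1 \right)} G{\left(-6,-1 \right)} = 47 \left(\frac{5}{9} + \frac{1}{9} \left(-1\right)\right) \left(2 - -1\right) = 47 \left(\frac{5}{9} - \frac{1}{9}\right) \left(2 + 1\right) = 47 \cdot \frac{4}{9} \cdot 3 = \frac{188}{9} \cdot 3 = \frac{188}{3}$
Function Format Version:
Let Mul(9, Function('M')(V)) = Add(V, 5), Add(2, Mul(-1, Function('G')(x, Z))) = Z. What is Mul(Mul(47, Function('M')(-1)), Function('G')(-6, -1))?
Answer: Rational(188, 3) ≈ 62.667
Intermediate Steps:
Function('G')(x, Z) = Add(2, Mul(-1, Z))
Function('M')(V) = Add(Rational(5, 9), Mul(Rational(1, 9), V)) (Function('M')(V) = Mul(Rational(1, 9), Add(V, 5)) = Mul(Rational(1, 9), Add(5, V)) = Add(Rational(5, 9), Mul(Rational(1, 9), V)))
Mul(Mul(47, Function('M')(-1)), Function('G')(-6, -1)) = Mul(Mul(47, Add(Rational(5, 9), Mul(Rational(1, 9), -1))), Add(2, Mul(-1, -1))) = Mul(Mul(47, Add(Rational(5, 9), Rational(-1, 9))), Add(2, 1)) = Mul(Mul(47, Rational(4, 9)), 3) = Mul(Rational(188, 9), 3) = Rational(188, 3)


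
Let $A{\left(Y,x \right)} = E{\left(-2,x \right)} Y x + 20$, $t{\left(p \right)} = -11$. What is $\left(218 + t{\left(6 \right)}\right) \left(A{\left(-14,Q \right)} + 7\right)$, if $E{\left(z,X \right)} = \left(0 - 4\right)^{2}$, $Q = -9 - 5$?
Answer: $654741$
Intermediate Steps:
$Q = -14$ ($Q = -9 - 5 = -14$)
$E{\left(z,X \right)} = 16$ ($E{\left(z,X \right)} = \left(-4\right)^{2} = 16$)
$A{\left(Y,x \right)} = 20 + 16 Y x$ ($A{\left(Y,x \right)} = 16 Y x + 20 = 20 + 16 Y x$)
$\left(218 + t{\left(6 \right)}\right) \left(A{\left(-14,Q \right)} + 7\right) = \left(218 - 11\right) \left(\left(20 + 16 \left(-14\right) \left(-14\right)\right) + 7\right) = 207 \left(\left(20 + 3136\right) + 7\right) = 207 \left(3156 + 7\right) = 207 \cdot 3163 = 654741$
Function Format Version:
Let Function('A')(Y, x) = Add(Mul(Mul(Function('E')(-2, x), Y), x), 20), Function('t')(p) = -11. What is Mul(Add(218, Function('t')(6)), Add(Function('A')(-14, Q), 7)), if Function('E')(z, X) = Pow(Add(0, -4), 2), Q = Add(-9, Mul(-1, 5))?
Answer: 654741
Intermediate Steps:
Q = -14 (Q = Add(-9, -5) = -14)
Function('E')(z, X) = 16 (Function('E')(z, X) = Pow(-4, 2) = 16)
Function('A')(Y, x) = Add(20, Mul(16, Y, x)) (Function('A')(Y, x) = Add(Mul(Mul(16, Y), x), 20) = Add(Mul(16, Y, x), 20) = Add(20, Mul(16, Y, x)))
Mul(Add(218, Function('t')(6)), Add(Function('A')(-14, Q), 7)) = Mul(Add(218, -11), Add(Add(20, Mul(16, -14, -14)), 7)) = Mul(207, Add(Add(20, 3136), 7)) = Mul(207, Add(3156, 7)) = Mul(207, 3163) = 654741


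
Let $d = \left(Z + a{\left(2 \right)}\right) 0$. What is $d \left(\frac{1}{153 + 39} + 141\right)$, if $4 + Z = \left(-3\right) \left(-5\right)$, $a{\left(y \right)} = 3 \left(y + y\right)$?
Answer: $0$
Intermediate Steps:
$a{\left(y \right)} = 6 y$ ($a{\left(y \right)} = 3 \cdot 2 y = 6 y$)
$Z = 11$ ($Z = -4 - -15 = -4 + 15 = 11$)
$d = 0$ ($d = \left(11 + 6 \cdot 2\right) 0 = \left(11 + 12\right) 0 = 23 \cdot 0 = 0$)
$d \left(\frac{1}{153 + 39} + 141\right) = 0 \left(\frac{1}{153 + 39} + 141\right) = 0 \left(\frac{1}{192} + 141\right) = 0 \cdot \frac{27073}{192} = 0$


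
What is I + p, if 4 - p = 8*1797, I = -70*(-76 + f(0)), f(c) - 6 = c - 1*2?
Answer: -9332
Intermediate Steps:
f(c) = 4 + c (f(c) = 6 + (c - 1*2) = 6 + (c - 2) = 6 + (-2 + c) = 4 + c)
I = 5040 (I = -70*(-76 + (4 + 0)) = -70*(-76 + 4) = -70*(-72) = 5040)
p = -14372 (p = 4 - 8*1797 = 4 - 1*14376 = 4 - 14376 = -14372)
I + p = 5040 - 14372 = -9332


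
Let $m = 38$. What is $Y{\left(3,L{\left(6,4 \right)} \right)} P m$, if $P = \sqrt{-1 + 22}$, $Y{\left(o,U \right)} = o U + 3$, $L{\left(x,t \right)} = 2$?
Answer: $342 \sqrt{21} \approx 1567.2$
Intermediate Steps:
$Y{\left(o,U \right)} = 3 + U o$ ($Y{\left(o,U \right)} = U o + 3 = 3 + U o$)
$P = \sqrt{21} \approx 4.5826$
$Y{\left(3,L{\left(6,4 \right)} \right)} P m = \left(3 + 2 \cdot 3\right) \sqrt{21} \cdot 38 = \left(3 + 6\right) \sqrt{21} \cdot 38 = 9 \sqrt{21} \cdot 38 = 342 \sqrt{21}$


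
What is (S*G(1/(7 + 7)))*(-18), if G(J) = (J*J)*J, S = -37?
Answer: 333/1372 ≈ 0.24271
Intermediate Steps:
G(J) = J³ (G(J) = J²*J = J³)
(S*G(1/(7 + 7)))*(-18) = -37/(7 + 7)³*(-18) = -37*(1/14)³*(-18) = -37*1/2744*(-18) = -37/2744*(-18) = 333/1372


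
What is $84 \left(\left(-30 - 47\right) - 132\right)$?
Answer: $-17556$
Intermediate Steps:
$84 \left(\left(-30 - 47\right) - 132\right) = 84 \left(-77 - 132\right) = 84 \left(-209\right) = -17556$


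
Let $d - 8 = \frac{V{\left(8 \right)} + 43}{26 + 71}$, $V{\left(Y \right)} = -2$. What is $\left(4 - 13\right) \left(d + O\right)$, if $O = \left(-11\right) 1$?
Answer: $\frac{2250}{97} \approx 23.196$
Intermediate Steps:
$d = \frac{817}{97}$ ($d = 8 + \frac{-2 + 43}{26 + 71} = 8 + \frac{41}{97} = \frac{817}{97} \approx 8.4227$)
$O = -11$
$\left(4 - 13\right) \left(d + O\right) = \left(4 - 13\right) \left(\frac{817}{97} - 11\right) = \left(-9\right) \left(- \frac{250}{97}\right) = \frac{2250}{97}$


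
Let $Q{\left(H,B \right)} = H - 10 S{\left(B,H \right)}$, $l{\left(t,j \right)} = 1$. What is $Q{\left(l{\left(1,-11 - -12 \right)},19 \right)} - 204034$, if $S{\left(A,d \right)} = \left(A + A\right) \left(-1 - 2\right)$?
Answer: $-202893$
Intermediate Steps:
$S{\left(A,d \right)} = - 6 A$ ($S{\left(A,d \right)} = 2 A \left(-3\right) = - 6 A$)
$Q{\left(H,B \right)} = H + 60 B$ ($Q{\left(H,B \right)} = H - 10 \left(- 6 B\right) = H + 60 B$)
$Q{\left(l{\left(1,-11 - -12 \right)},19 \right)} - 204034 = \left(1 + 60 \cdot 19\right) - 204034 = \left(1 + 1140\right) - 204034 = 1141 - 204034 = -202893$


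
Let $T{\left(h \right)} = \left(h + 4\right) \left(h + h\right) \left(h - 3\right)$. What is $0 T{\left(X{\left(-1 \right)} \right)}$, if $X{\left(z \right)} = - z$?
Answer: $0$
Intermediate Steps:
$T{\left(h \right)} = 2 h \left(-3 + h\right) \left(4 + h\right)$ ($T{\left(h \right)} = \left(4 + h\right) 2 h \left(-3 + h\right) = 2 h \left(4 + h\right) \left(-3 + h\right) = 2 h \left(-3 + h\right) \left(4 + h\right)$)
$0 T{\left(X{\left(-1 \right)} \right)} = 0 \cdot 2 \left(\left(-1\right) \left(-1\right)\right) \left(-12 - -1 + \left(\left(-1\right) \left(-1\right)\right)^{2}\right) = 0 \cdot 2 \cdot 1 \left(-12 + 1 + 1^{2}\right) = 0 \cdot 2 \cdot 1 \left(-12 + 1 + 1\right) = 0 \cdot 2 \cdot 1 \left(-10\right) = 0 \left(-20\right) = 0$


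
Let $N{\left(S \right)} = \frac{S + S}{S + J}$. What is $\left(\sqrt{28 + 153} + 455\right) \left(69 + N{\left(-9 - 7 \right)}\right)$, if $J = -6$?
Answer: $\frac{352625}{11} + \frac{775 \sqrt{181}}{11} \approx 33005.0$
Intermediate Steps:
$N{\left(S \right)} = \frac{2 S}{-6 + S}$ ($N{\left(S \right)} = \frac{S + S}{S - 6} = \frac{2 S}{-6 + S}$)
$\left(\sqrt{28 + 153} + 455\right) \left(69 + N{\left(-9 - 7 \right)}\right) = \left(\sqrt{28 + 153} + 455\right) \left(69 + \frac{2 \left(-9 - 7\right)}{-6 - 16}\right) = \left(\sqrt{181} + 455\right) \left(69 + \frac{2 \left(-9 - 7\right)}{-6 - 16}\right) = \left(455 + \sqrt{181}\right) \left(69 + 2 \left(-16\right) \frac{1}{-6 - 16}\right) = \left(455 + \sqrt{181}\right) \left(69 + 2 \left(-16\right) \frac{1}{-22}\right) = \left(455 + \sqrt{181}\right) \left(69 + 2 \left(-16\right) \left(- \frac{1}{22}\right)\right) = \left(455 + \sqrt{181}\right) \left(69 + \frac{16}{11}\right) = \left(455 + \sqrt{181}\right) \frac{775}{11} = \frac{352625}{11} + \frac{775 \sqrt{181}}{11}$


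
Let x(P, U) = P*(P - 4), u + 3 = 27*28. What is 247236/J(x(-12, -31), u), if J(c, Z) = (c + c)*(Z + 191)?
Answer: 20603/30208 ≈ 0.68204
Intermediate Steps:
u = 753 (u = -3 + 27*28 = -3 + 756 = 753)
x(P, U) = P*(-4 + P)
J(c, Z) = 2*c*(191 + Z) (J(c, Z) = (2*c)*(191 + Z) = 2*c*(191 + Z))
247236/J(x(-12, -31), u) = 247236/((2*(-12*(-4 - 12))*(191 + 753))) = 247236/((2*(-12*(-16))*944)) = 247236/((2*192*944)) = 247236/362496 = 247236*(1/362496) = 20603/30208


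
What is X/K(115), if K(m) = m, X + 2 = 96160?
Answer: 96158/115 ≈ 836.16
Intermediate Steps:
X = 96158 (X = -2 + 96160 = 96158)
X/K(115) = 96158/115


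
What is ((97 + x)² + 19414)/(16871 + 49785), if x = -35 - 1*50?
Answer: 9779/33328 ≈ 0.29342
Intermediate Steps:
x = -85 (x = -35 - 50 = -85)
((97 + x)² + 19414)/(16871 + 49785) = ((97 - 85)² + 19414)/(16871 + 49785) = (12² + 19414)/66656 = (144 + 19414)*(1/66656) = 19558*(1/66656) = 9779/33328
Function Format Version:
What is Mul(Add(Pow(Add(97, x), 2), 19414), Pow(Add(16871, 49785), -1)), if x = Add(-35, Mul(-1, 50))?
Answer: Rational(9779, 33328) ≈ 0.29342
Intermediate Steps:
x = -85 (x = Add(-35, -50) = -85)
Mul(Add(Pow(Add(97, x), 2), 19414), Pow(Add(16871, 49785), -1)) = Mul(Add(Pow(Add(97, -85), 2), 19414), Pow(Add(16871, 49785), -1)) = Mul(Add(Pow(12, 2), 19414), Pow(66656, -1)) = Mul(Add(144, 19414), Rational(1, 66656)) = Mul(19558, Rational(1, 66656)) = Rational(9779, 33328)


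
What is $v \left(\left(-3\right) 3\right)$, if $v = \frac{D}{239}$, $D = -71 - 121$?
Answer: $\frac{1728}{239} \approx 7.2301$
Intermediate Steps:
$D = -192$
$v = - \frac{192}{239} \approx -0.80335$
$v \left(\left(-3\right) 3\right) = - \frac{192 \left(\left(-3\right) 3\right)}{239} = \left(- \frac{192}{239}\right) \left(-9\right) = \frac{1728}{239}$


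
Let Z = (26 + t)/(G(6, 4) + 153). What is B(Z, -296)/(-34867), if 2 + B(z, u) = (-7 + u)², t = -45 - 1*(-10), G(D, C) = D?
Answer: -91807/34867 ≈ -2.6331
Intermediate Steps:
t = -35 (t = -45 + 10 = -35)
Z = -3/53 (Z = (26 - 35)/(6 + 153) = -9/159 = -9*1/159 = -3/53 ≈ -0.056604)
B(z, u) = -2 + (-7 + u)²
B(Z, -296)/(-34867) = (-2 + (-7 - 296)²)/(-34867) = (-2 + (-303)²)*(-1/34867) = (-2 + 91809)*(-1/34867) = 91807*(-1/34867) = -91807/34867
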